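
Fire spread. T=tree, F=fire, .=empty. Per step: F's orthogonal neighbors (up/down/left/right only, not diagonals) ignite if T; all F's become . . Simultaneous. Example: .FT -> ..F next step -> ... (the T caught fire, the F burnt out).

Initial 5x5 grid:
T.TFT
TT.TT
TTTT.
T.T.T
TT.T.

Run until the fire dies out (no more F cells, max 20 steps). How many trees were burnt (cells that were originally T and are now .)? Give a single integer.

Answer: 15

Derivation:
Step 1: +3 fires, +1 burnt (F count now 3)
Step 2: +2 fires, +3 burnt (F count now 2)
Step 3: +1 fires, +2 burnt (F count now 1)
Step 4: +2 fires, +1 burnt (F count now 2)
Step 5: +2 fires, +2 burnt (F count now 2)
Step 6: +2 fires, +2 burnt (F count now 2)
Step 7: +2 fires, +2 burnt (F count now 2)
Step 8: +1 fires, +2 burnt (F count now 1)
Step 9: +0 fires, +1 burnt (F count now 0)
Fire out after step 9
Initially T: 17, now '.': 23
Total burnt (originally-T cells now '.'): 15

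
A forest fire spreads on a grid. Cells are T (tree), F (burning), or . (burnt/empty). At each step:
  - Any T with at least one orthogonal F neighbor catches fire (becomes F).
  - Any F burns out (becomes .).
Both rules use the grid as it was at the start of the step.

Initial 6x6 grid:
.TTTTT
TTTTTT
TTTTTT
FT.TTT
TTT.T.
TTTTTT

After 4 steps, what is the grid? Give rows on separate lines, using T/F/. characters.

Step 1: 3 trees catch fire, 1 burn out
  .TTTTT
  TTTTTT
  FTTTTT
  .F.TTT
  FTT.T.
  TTTTTT
Step 2: 4 trees catch fire, 3 burn out
  .TTTTT
  FTTTTT
  .FTTTT
  ...TTT
  .FT.T.
  FTTTTT
Step 3: 4 trees catch fire, 4 burn out
  .TTTTT
  .FTTTT
  ..FTTT
  ...TTT
  ..F.T.
  .FTTTT
Step 4: 4 trees catch fire, 4 burn out
  .FTTTT
  ..FTTT
  ...FTT
  ...TTT
  ....T.
  ..FTTT

.FTTTT
..FTTT
...FTT
...TTT
....T.
..FTTT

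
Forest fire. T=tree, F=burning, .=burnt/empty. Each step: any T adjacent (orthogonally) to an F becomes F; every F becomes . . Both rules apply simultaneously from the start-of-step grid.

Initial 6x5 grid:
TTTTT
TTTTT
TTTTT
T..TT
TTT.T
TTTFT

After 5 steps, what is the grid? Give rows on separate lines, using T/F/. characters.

Step 1: 2 trees catch fire, 1 burn out
  TTTTT
  TTTTT
  TTTTT
  T..TT
  TTT.T
  TTF.F
Step 2: 3 trees catch fire, 2 burn out
  TTTTT
  TTTTT
  TTTTT
  T..TT
  TTF.F
  TF...
Step 3: 3 trees catch fire, 3 burn out
  TTTTT
  TTTTT
  TTTTT
  T..TF
  TF...
  F....
Step 4: 3 trees catch fire, 3 burn out
  TTTTT
  TTTTT
  TTTTF
  T..F.
  F....
  .....
Step 5: 3 trees catch fire, 3 burn out
  TTTTT
  TTTTF
  TTTF.
  F....
  .....
  .....

TTTTT
TTTTF
TTTF.
F....
.....
.....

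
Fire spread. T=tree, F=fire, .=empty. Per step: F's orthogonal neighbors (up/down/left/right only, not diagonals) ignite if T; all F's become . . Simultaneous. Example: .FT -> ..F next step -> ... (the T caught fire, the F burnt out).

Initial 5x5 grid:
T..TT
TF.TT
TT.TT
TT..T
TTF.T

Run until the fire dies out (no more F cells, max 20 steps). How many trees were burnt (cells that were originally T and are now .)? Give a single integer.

Step 1: +3 fires, +2 burnt (F count now 3)
Step 2: +4 fires, +3 burnt (F count now 4)
Step 3: +1 fires, +4 burnt (F count now 1)
Step 4: +0 fires, +1 burnt (F count now 0)
Fire out after step 4
Initially T: 16, now '.': 17
Total burnt (originally-T cells now '.'): 8

Answer: 8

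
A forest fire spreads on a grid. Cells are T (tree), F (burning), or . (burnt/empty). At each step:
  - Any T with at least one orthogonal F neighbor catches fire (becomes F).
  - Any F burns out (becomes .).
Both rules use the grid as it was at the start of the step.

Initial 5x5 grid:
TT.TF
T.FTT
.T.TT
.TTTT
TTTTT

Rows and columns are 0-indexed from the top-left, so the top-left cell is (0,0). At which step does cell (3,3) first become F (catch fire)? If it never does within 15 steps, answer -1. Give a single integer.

Step 1: cell (3,3)='T' (+3 fires, +2 burnt)
Step 2: cell (3,3)='T' (+2 fires, +3 burnt)
Step 3: cell (3,3)='F' (+2 fires, +2 burnt)
  -> target ignites at step 3
Step 4: cell (3,3)='.' (+3 fires, +2 burnt)
Step 5: cell (3,3)='.' (+2 fires, +3 burnt)
Step 6: cell (3,3)='.' (+2 fires, +2 burnt)
Step 7: cell (3,3)='.' (+1 fires, +2 burnt)
Step 8: cell (3,3)='.' (+0 fires, +1 burnt)
  fire out at step 8

3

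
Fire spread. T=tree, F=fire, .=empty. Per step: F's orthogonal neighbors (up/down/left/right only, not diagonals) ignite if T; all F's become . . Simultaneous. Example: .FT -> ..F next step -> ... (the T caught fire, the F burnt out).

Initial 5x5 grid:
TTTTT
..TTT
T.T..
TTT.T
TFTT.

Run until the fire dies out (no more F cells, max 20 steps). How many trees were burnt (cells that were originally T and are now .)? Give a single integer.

Answer: 16

Derivation:
Step 1: +3 fires, +1 burnt (F count now 3)
Step 2: +3 fires, +3 burnt (F count now 3)
Step 3: +2 fires, +3 burnt (F count now 2)
Step 4: +1 fires, +2 burnt (F count now 1)
Step 5: +2 fires, +1 burnt (F count now 2)
Step 6: +3 fires, +2 burnt (F count now 3)
Step 7: +2 fires, +3 burnt (F count now 2)
Step 8: +0 fires, +2 burnt (F count now 0)
Fire out after step 8
Initially T: 17, now '.': 24
Total burnt (originally-T cells now '.'): 16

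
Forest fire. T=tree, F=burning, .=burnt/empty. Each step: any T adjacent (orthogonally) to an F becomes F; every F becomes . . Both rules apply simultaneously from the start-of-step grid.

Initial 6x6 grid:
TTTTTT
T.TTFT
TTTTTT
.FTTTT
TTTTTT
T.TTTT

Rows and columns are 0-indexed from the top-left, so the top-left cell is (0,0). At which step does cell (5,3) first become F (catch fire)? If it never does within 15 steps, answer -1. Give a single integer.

Step 1: cell (5,3)='T' (+7 fires, +2 burnt)
Step 2: cell (5,3)='T' (+11 fires, +7 burnt)
Step 3: cell (5,3)='T' (+7 fires, +11 burnt)
Step 4: cell (5,3)='F' (+5 fires, +7 burnt)
  -> target ignites at step 4
Step 5: cell (5,3)='.' (+1 fires, +5 burnt)
Step 6: cell (5,3)='.' (+0 fires, +1 burnt)
  fire out at step 6

4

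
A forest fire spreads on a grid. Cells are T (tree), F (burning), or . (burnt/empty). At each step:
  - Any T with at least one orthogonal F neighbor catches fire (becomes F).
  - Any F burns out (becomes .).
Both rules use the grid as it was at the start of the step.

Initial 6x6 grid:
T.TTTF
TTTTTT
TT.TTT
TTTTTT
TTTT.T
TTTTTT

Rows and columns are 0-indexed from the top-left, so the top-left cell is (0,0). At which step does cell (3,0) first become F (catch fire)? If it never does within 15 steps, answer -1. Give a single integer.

Step 1: cell (3,0)='T' (+2 fires, +1 burnt)
Step 2: cell (3,0)='T' (+3 fires, +2 burnt)
Step 3: cell (3,0)='T' (+4 fires, +3 burnt)
Step 4: cell (3,0)='T' (+4 fires, +4 burnt)
Step 5: cell (3,0)='T' (+3 fires, +4 burnt)
Step 6: cell (3,0)='T' (+5 fires, +3 burnt)
Step 7: cell (3,0)='T' (+5 fires, +5 burnt)
Step 8: cell (3,0)='F' (+3 fires, +5 burnt)
  -> target ignites at step 8
Step 9: cell (3,0)='.' (+2 fires, +3 burnt)
Step 10: cell (3,0)='.' (+1 fires, +2 burnt)
Step 11: cell (3,0)='.' (+0 fires, +1 burnt)
  fire out at step 11

8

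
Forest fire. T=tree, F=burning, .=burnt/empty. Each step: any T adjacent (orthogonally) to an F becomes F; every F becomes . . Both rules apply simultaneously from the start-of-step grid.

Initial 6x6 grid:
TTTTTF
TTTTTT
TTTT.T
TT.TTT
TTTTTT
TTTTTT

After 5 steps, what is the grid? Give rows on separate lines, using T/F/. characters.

Step 1: 2 trees catch fire, 1 burn out
  TTTTF.
  TTTTTF
  TTTT.T
  TT.TTT
  TTTTTT
  TTTTTT
Step 2: 3 trees catch fire, 2 burn out
  TTTF..
  TTTTF.
  TTTT.F
  TT.TTT
  TTTTTT
  TTTTTT
Step 3: 3 trees catch fire, 3 burn out
  TTF...
  TTTF..
  TTTT..
  TT.TTF
  TTTTTT
  TTTTTT
Step 4: 5 trees catch fire, 3 burn out
  TF....
  TTF...
  TTTF..
  TT.TF.
  TTTTTF
  TTTTTT
Step 5: 6 trees catch fire, 5 burn out
  F.....
  TF....
  TTF...
  TT.F..
  TTTTF.
  TTTTTF

F.....
TF....
TTF...
TT.F..
TTTTF.
TTTTTF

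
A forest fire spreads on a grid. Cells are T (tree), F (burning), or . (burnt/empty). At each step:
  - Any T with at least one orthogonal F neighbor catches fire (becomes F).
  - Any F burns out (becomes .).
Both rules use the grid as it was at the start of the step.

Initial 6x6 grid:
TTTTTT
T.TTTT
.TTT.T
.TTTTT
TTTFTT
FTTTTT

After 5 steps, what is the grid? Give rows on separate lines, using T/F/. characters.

Step 1: 6 trees catch fire, 2 burn out
  TTTTTT
  T.TTTT
  .TTT.T
  .TTFTT
  FTF.FT
  .FTFTT
Step 2: 7 trees catch fire, 6 burn out
  TTTTTT
  T.TTTT
  .TTF.T
  .TF.FT
  .F...F
  ..F.FT
Step 3: 5 trees catch fire, 7 burn out
  TTTTTT
  T.TFTT
  .TF..T
  .F...F
  ......
  .....F
Step 4: 5 trees catch fire, 5 burn out
  TTTFTT
  T.F.FT
  .F...F
  ......
  ......
  ......
Step 5: 3 trees catch fire, 5 burn out
  TTF.FT
  T....F
  ......
  ......
  ......
  ......

TTF.FT
T....F
......
......
......
......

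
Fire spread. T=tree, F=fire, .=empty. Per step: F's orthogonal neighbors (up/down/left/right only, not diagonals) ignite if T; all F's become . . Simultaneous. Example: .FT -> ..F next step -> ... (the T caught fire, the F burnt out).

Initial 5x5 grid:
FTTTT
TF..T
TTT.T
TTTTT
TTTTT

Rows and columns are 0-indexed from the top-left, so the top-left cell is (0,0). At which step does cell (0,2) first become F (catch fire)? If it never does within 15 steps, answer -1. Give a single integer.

Step 1: cell (0,2)='T' (+3 fires, +2 burnt)
Step 2: cell (0,2)='F' (+4 fires, +3 burnt)
  -> target ignites at step 2
Step 3: cell (0,2)='.' (+4 fires, +4 burnt)
Step 4: cell (0,2)='.' (+4 fires, +4 burnt)
Step 5: cell (0,2)='.' (+3 fires, +4 burnt)
Step 6: cell (0,2)='.' (+2 fires, +3 burnt)
Step 7: cell (0,2)='.' (+0 fires, +2 burnt)
  fire out at step 7

2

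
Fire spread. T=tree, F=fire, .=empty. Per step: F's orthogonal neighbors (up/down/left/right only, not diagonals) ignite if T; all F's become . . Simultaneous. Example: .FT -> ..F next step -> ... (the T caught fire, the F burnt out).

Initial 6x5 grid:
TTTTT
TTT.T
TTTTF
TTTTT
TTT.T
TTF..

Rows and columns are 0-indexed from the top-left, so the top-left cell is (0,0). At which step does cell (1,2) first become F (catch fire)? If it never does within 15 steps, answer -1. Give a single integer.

Step 1: cell (1,2)='T' (+5 fires, +2 burnt)
Step 2: cell (1,2)='T' (+7 fires, +5 burnt)
Step 3: cell (1,2)='F' (+5 fires, +7 burnt)
  -> target ignites at step 3
Step 4: cell (1,2)='.' (+4 fires, +5 burnt)
Step 5: cell (1,2)='.' (+2 fires, +4 burnt)
Step 6: cell (1,2)='.' (+1 fires, +2 burnt)
Step 7: cell (1,2)='.' (+0 fires, +1 burnt)
  fire out at step 7

3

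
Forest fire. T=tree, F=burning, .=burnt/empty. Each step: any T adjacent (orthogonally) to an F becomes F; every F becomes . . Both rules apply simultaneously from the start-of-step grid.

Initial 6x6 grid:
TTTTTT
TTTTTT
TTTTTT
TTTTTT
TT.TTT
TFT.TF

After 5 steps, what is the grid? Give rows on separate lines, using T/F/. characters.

Step 1: 5 trees catch fire, 2 burn out
  TTTTTT
  TTTTTT
  TTTTTT
  TTTTTT
  TF.TTF
  F.F.F.
Step 2: 4 trees catch fire, 5 burn out
  TTTTTT
  TTTTTT
  TTTTTT
  TFTTTF
  F..TF.
  ......
Step 3: 6 trees catch fire, 4 burn out
  TTTTTT
  TTTTTT
  TFTTTF
  F.FTF.
  ...F..
  ......
Step 4: 6 trees catch fire, 6 burn out
  TTTTTT
  TFTTTF
  F.FTF.
  ...F..
  ......
  ......
Step 5: 6 trees catch fire, 6 burn out
  TFTTTF
  F.FTF.
  ...F..
  ......
  ......
  ......

TFTTTF
F.FTF.
...F..
......
......
......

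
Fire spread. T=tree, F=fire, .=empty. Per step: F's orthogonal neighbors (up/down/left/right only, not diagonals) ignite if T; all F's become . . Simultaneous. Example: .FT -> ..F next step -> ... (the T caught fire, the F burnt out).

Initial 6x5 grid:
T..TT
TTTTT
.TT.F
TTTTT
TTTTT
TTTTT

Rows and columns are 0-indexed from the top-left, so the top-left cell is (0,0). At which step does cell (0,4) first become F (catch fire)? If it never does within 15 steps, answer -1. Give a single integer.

Step 1: cell (0,4)='T' (+2 fires, +1 burnt)
Step 2: cell (0,4)='F' (+4 fires, +2 burnt)
  -> target ignites at step 2
Step 3: cell (0,4)='.' (+5 fires, +4 burnt)
Step 4: cell (0,4)='.' (+5 fires, +5 burnt)
Step 5: cell (0,4)='.' (+5 fires, +5 burnt)
Step 6: cell (0,4)='.' (+3 fires, +5 burnt)
Step 7: cell (0,4)='.' (+1 fires, +3 burnt)
Step 8: cell (0,4)='.' (+0 fires, +1 burnt)
  fire out at step 8

2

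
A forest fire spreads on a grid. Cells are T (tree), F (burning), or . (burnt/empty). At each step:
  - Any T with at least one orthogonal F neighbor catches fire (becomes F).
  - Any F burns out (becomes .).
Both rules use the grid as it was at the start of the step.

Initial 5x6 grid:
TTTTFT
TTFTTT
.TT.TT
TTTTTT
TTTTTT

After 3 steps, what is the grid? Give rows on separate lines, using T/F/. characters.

Step 1: 7 trees catch fire, 2 burn out
  TTFF.F
  TF.FFT
  .TF.TT
  TTTTTT
  TTTTTT
Step 2: 6 trees catch fire, 7 burn out
  TF....
  F....F
  .F..FT
  TTFTTT
  TTTTTT
Step 3: 6 trees catch fire, 6 burn out
  F.....
  ......
  .....F
  TF.FFT
  TTFTTT

F.....
......
.....F
TF.FFT
TTFTTT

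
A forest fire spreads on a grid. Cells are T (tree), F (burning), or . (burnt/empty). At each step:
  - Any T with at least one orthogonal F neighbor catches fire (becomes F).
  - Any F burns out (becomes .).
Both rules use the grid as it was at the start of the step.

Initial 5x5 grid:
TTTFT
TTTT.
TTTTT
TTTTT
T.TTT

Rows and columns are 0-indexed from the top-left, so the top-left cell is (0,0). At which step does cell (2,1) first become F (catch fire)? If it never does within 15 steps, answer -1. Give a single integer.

Step 1: cell (2,1)='T' (+3 fires, +1 burnt)
Step 2: cell (2,1)='T' (+3 fires, +3 burnt)
Step 3: cell (2,1)='T' (+5 fires, +3 burnt)
Step 4: cell (2,1)='F' (+5 fires, +5 burnt)
  -> target ignites at step 4
Step 5: cell (2,1)='.' (+4 fires, +5 burnt)
Step 6: cell (2,1)='.' (+1 fires, +4 burnt)
Step 7: cell (2,1)='.' (+1 fires, +1 burnt)
Step 8: cell (2,1)='.' (+0 fires, +1 burnt)
  fire out at step 8

4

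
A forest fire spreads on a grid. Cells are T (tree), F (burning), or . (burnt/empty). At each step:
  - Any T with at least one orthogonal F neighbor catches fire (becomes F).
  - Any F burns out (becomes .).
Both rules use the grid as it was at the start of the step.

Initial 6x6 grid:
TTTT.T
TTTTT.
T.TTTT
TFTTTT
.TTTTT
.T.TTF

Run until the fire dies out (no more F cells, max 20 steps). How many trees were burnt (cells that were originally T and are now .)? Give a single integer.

Answer: 27

Derivation:
Step 1: +5 fires, +2 burnt (F count now 5)
Step 2: +8 fires, +5 burnt (F count now 8)
Step 3: +6 fires, +8 burnt (F count now 6)
Step 4: +5 fires, +6 burnt (F count now 5)
Step 5: +3 fires, +5 burnt (F count now 3)
Step 6: +0 fires, +3 burnt (F count now 0)
Fire out after step 6
Initially T: 28, now '.': 35
Total burnt (originally-T cells now '.'): 27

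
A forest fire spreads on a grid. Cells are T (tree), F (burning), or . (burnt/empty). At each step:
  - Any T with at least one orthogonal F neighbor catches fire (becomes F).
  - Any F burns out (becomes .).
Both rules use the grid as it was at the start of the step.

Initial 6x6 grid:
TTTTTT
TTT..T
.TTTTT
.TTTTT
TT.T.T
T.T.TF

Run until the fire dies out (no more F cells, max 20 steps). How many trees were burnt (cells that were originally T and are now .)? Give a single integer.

Answer: 26

Derivation:
Step 1: +2 fires, +1 burnt (F count now 2)
Step 2: +1 fires, +2 burnt (F count now 1)
Step 3: +2 fires, +1 burnt (F count now 2)
Step 4: +3 fires, +2 burnt (F count now 3)
Step 5: +4 fires, +3 burnt (F count now 4)
Step 6: +3 fires, +4 burnt (F count now 3)
Step 7: +4 fires, +3 burnt (F count now 4)
Step 8: +3 fires, +4 burnt (F count now 3)
Step 9: +3 fires, +3 burnt (F count now 3)
Step 10: +1 fires, +3 burnt (F count now 1)
Step 11: +0 fires, +1 burnt (F count now 0)
Fire out after step 11
Initially T: 27, now '.': 35
Total burnt (originally-T cells now '.'): 26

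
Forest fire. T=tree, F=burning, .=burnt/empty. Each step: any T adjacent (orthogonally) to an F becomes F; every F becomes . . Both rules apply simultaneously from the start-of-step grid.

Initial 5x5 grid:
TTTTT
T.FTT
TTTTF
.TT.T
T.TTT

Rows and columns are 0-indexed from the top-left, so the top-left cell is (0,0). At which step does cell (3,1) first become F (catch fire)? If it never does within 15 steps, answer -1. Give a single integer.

Step 1: cell (3,1)='T' (+6 fires, +2 burnt)
Step 2: cell (3,1)='T' (+6 fires, +6 burnt)
Step 3: cell (3,1)='F' (+5 fires, +6 burnt)
  -> target ignites at step 3
Step 4: cell (3,1)='.' (+1 fires, +5 burnt)
Step 5: cell (3,1)='.' (+0 fires, +1 burnt)
  fire out at step 5

3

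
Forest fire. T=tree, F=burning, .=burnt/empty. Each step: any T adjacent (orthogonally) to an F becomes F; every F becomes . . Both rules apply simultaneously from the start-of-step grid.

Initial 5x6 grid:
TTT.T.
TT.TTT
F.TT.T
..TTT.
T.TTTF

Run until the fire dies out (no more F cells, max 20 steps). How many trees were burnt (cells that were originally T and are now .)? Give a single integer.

Step 1: +2 fires, +2 burnt (F count now 2)
Step 2: +4 fires, +2 burnt (F count now 4)
Step 3: +3 fires, +4 burnt (F count now 3)
Step 4: +3 fires, +3 burnt (F count now 3)
Step 5: +2 fires, +3 burnt (F count now 2)
Step 6: +1 fires, +2 burnt (F count now 1)
Step 7: +2 fires, +1 burnt (F count now 2)
Step 8: +1 fires, +2 burnt (F count now 1)
Step 9: +0 fires, +1 burnt (F count now 0)
Fire out after step 9
Initially T: 19, now '.': 29
Total burnt (originally-T cells now '.'): 18

Answer: 18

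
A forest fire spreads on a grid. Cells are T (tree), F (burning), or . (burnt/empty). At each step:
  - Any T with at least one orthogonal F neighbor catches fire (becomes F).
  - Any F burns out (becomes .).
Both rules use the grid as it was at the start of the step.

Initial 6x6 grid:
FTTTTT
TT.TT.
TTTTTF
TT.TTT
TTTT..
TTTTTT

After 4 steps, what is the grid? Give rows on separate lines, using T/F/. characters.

Step 1: 4 trees catch fire, 2 burn out
  .FTTTT
  FT.TT.
  TTTTF.
  TT.TTF
  TTTT..
  TTTTTT
Step 2: 6 trees catch fire, 4 burn out
  ..FTTT
  .F.TF.
  FTTF..
  TT.TF.
  TTTT..
  TTTTTT
Step 3: 7 trees catch fire, 6 burn out
  ...FFT
  ...F..
  .FF...
  FT.F..
  TTTT..
  TTTTTT
Step 4: 4 trees catch fire, 7 burn out
  .....F
  ......
  ......
  .F....
  FTTF..
  TTTTTT

.....F
......
......
.F....
FTTF..
TTTTTT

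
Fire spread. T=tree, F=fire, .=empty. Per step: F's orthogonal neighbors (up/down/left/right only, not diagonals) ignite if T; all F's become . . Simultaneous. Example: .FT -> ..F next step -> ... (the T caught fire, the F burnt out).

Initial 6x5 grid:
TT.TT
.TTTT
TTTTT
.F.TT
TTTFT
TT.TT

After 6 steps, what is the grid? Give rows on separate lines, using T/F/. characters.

Step 1: 6 trees catch fire, 2 burn out
  TT.TT
  .TTTT
  TFTTT
  ...FT
  TFF.F
  TT.FT
Step 2: 8 trees catch fire, 6 burn out
  TT.TT
  .FTTT
  F.FFT
  ....F
  F....
  TF..F
Step 3: 5 trees catch fire, 8 burn out
  TF.TT
  ..FFT
  ....F
  .....
  .....
  F....
Step 4: 3 trees catch fire, 5 burn out
  F..FT
  ....F
  .....
  .....
  .....
  .....
Step 5: 1 trees catch fire, 3 burn out
  ....F
  .....
  .....
  .....
  .....
  .....
Step 6: 0 trees catch fire, 1 burn out
  .....
  .....
  .....
  .....
  .....
  .....

.....
.....
.....
.....
.....
.....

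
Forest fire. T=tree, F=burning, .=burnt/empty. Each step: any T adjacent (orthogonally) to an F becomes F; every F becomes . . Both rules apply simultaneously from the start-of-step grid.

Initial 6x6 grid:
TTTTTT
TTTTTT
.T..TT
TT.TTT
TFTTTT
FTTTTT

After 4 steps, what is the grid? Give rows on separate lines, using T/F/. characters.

Step 1: 4 trees catch fire, 2 burn out
  TTTTTT
  TTTTTT
  .T..TT
  TF.TTT
  F.FTTT
  .FTTTT
Step 2: 4 trees catch fire, 4 burn out
  TTTTTT
  TTTTTT
  .F..TT
  F..TTT
  ...FTT
  ..FTTT
Step 3: 4 trees catch fire, 4 burn out
  TTTTTT
  TFTTTT
  ....TT
  ...FTT
  ....FT
  ...FTT
Step 4: 6 trees catch fire, 4 burn out
  TFTTTT
  F.FTTT
  ....TT
  ....FT
  .....F
  ....FT

TFTTTT
F.FTTT
....TT
....FT
.....F
....FT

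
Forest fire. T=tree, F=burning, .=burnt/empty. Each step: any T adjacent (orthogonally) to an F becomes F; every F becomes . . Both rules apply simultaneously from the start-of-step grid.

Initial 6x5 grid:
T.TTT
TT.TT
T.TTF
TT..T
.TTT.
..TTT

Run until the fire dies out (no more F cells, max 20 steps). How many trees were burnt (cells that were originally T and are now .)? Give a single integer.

Step 1: +3 fires, +1 burnt (F count now 3)
Step 2: +3 fires, +3 burnt (F count now 3)
Step 3: +1 fires, +3 burnt (F count now 1)
Step 4: +1 fires, +1 burnt (F count now 1)
Step 5: +0 fires, +1 burnt (F count now 0)
Fire out after step 5
Initially T: 20, now '.': 18
Total burnt (originally-T cells now '.'): 8

Answer: 8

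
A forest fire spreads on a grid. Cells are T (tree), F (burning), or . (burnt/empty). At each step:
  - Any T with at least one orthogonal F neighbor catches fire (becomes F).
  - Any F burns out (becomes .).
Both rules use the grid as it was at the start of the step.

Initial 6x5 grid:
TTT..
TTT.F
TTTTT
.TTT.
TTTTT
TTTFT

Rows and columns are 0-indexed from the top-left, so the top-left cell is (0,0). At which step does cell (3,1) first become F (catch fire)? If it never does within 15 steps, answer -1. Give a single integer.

Step 1: cell (3,1)='T' (+4 fires, +2 burnt)
Step 2: cell (3,1)='T' (+5 fires, +4 burnt)
Step 3: cell (3,1)='T' (+4 fires, +5 burnt)
Step 4: cell (3,1)='F' (+4 fires, +4 burnt)
  -> target ignites at step 4
Step 5: cell (3,1)='.' (+3 fires, +4 burnt)
Step 6: cell (3,1)='.' (+2 fires, +3 burnt)
Step 7: cell (3,1)='.' (+1 fires, +2 burnt)
Step 8: cell (3,1)='.' (+0 fires, +1 burnt)
  fire out at step 8

4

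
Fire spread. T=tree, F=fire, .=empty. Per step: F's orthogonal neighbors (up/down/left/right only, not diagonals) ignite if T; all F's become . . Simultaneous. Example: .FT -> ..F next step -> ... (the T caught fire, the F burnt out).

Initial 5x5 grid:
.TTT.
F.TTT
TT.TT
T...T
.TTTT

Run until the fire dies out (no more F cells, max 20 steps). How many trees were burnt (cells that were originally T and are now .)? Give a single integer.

Step 1: +1 fires, +1 burnt (F count now 1)
Step 2: +2 fires, +1 burnt (F count now 2)
Step 3: +0 fires, +2 burnt (F count now 0)
Fire out after step 3
Initially T: 16, now '.': 12
Total burnt (originally-T cells now '.'): 3

Answer: 3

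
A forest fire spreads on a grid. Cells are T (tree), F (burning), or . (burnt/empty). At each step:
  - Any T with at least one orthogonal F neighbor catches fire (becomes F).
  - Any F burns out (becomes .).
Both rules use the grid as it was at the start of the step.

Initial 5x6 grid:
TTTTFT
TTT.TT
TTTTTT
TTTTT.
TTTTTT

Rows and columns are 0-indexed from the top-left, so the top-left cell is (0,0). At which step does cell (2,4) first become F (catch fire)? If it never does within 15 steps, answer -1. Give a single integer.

Step 1: cell (2,4)='T' (+3 fires, +1 burnt)
Step 2: cell (2,4)='F' (+3 fires, +3 burnt)
  -> target ignites at step 2
Step 3: cell (2,4)='.' (+5 fires, +3 burnt)
Step 4: cell (2,4)='.' (+5 fires, +5 burnt)
Step 5: cell (2,4)='.' (+5 fires, +5 burnt)
Step 6: cell (2,4)='.' (+3 fires, +5 burnt)
Step 7: cell (2,4)='.' (+2 fires, +3 burnt)
Step 8: cell (2,4)='.' (+1 fires, +2 burnt)
Step 9: cell (2,4)='.' (+0 fires, +1 burnt)
  fire out at step 9

2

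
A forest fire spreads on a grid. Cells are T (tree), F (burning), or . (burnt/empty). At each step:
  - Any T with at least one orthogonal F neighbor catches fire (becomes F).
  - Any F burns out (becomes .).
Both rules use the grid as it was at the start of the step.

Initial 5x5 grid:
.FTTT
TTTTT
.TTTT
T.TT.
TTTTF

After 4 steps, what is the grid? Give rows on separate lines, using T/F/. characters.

Step 1: 3 trees catch fire, 2 burn out
  ..FTT
  TFTTT
  .TTTT
  T.TT.
  TTTF.
Step 2: 6 trees catch fire, 3 burn out
  ...FT
  F.FTT
  .FTTT
  T.TF.
  TTF..
Step 3: 6 trees catch fire, 6 burn out
  ....F
  ...FT
  ..FFT
  T.F..
  TF...
Step 4: 3 trees catch fire, 6 burn out
  .....
  ....F
  ....F
  T....
  F....

.....
....F
....F
T....
F....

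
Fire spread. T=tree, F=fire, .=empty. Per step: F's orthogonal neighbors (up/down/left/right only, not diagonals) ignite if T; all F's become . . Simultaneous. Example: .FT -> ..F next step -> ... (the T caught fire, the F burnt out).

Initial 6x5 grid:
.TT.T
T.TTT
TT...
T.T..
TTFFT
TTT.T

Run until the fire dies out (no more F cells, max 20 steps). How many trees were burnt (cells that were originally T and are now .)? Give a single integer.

Answer: 12

Derivation:
Step 1: +4 fires, +2 burnt (F count now 4)
Step 2: +3 fires, +4 burnt (F count now 3)
Step 3: +2 fires, +3 burnt (F count now 2)
Step 4: +1 fires, +2 burnt (F count now 1)
Step 5: +2 fires, +1 burnt (F count now 2)
Step 6: +0 fires, +2 burnt (F count now 0)
Fire out after step 6
Initially T: 18, now '.': 24
Total burnt (originally-T cells now '.'): 12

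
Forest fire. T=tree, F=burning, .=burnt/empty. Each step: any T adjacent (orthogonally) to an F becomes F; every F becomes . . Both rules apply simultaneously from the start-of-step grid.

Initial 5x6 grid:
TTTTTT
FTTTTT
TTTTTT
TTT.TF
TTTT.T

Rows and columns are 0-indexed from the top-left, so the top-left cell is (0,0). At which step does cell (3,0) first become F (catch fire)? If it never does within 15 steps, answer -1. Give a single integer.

Step 1: cell (3,0)='T' (+6 fires, +2 burnt)
Step 2: cell (3,0)='F' (+6 fires, +6 burnt)
  -> target ignites at step 2
Step 3: cell (3,0)='.' (+8 fires, +6 burnt)
Step 4: cell (3,0)='.' (+4 fires, +8 burnt)
Step 5: cell (3,0)='.' (+1 fires, +4 burnt)
Step 6: cell (3,0)='.' (+1 fires, +1 burnt)
Step 7: cell (3,0)='.' (+0 fires, +1 burnt)
  fire out at step 7

2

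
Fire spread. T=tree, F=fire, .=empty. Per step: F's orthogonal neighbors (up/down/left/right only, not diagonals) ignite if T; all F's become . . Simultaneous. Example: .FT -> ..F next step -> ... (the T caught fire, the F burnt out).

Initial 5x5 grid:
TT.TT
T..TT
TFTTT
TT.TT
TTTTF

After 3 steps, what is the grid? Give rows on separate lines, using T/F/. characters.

Step 1: 5 trees catch fire, 2 burn out
  TT.TT
  T..TT
  F.FTT
  TF.TF
  TTTF.
Step 2: 7 trees catch fire, 5 burn out
  TT.TT
  F..TT
  ...FF
  F..F.
  TFF..
Step 3: 4 trees catch fire, 7 burn out
  FT.TT
  ...FF
  .....
  .....
  F....

FT.TT
...FF
.....
.....
F....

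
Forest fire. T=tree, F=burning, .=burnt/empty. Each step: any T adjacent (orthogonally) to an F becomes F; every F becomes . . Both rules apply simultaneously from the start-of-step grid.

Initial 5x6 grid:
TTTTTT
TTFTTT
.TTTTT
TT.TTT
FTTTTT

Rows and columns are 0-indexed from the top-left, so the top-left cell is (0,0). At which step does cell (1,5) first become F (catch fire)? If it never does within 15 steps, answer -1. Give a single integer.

Step 1: cell (1,5)='T' (+6 fires, +2 burnt)
Step 2: cell (1,5)='T' (+8 fires, +6 burnt)
Step 3: cell (1,5)='F' (+6 fires, +8 burnt)
  -> target ignites at step 3
Step 4: cell (1,5)='.' (+4 fires, +6 burnt)
Step 5: cell (1,5)='.' (+2 fires, +4 burnt)
Step 6: cell (1,5)='.' (+0 fires, +2 burnt)
  fire out at step 6

3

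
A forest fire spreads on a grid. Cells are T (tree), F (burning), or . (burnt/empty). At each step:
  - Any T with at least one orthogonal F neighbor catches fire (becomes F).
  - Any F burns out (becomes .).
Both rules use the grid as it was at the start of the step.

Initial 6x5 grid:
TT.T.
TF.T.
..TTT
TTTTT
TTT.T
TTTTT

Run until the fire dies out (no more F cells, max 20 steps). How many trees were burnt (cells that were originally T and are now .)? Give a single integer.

Step 1: +2 fires, +1 burnt (F count now 2)
Step 2: +1 fires, +2 burnt (F count now 1)
Step 3: +0 fires, +1 burnt (F count now 0)
Fire out after step 3
Initially T: 22, now '.': 11
Total burnt (originally-T cells now '.'): 3

Answer: 3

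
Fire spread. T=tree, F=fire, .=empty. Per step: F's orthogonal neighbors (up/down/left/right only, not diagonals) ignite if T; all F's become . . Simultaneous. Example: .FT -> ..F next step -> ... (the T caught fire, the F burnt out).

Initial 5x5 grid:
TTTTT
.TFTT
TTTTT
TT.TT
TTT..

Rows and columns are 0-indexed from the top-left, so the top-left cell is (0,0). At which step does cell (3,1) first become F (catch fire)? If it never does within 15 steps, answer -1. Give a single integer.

Step 1: cell (3,1)='T' (+4 fires, +1 burnt)
Step 2: cell (3,1)='T' (+5 fires, +4 burnt)
Step 3: cell (3,1)='F' (+6 fires, +5 burnt)
  -> target ignites at step 3
Step 4: cell (3,1)='.' (+3 fires, +6 burnt)
Step 5: cell (3,1)='.' (+2 fires, +3 burnt)
Step 6: cell (3,1)='.' (+0 fires, +2 burnt)
  fire out at step 6

3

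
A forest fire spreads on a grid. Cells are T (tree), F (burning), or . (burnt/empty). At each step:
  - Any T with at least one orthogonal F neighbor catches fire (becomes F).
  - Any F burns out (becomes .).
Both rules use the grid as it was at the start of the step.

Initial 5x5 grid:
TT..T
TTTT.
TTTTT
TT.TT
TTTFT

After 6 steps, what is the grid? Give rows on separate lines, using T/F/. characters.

Step 1: 3 trees catch fire, 1 burn out
  TT..T
  TTTT.
  TTTTT
  TT.FT
  TTF.F
Step 2: 3 trees catch fire, 3 burn out
  TT..T
  TTTT.
  TTTFT
  TT..F
  TF...
Step 3: 5 trees catch fire, 3 burn out
  TT..T
  TTTF.
  TTF.F
  TF...
  F....
Step 4: 3 trees catch fire, 5 burn out
  TT..T
  TTF..
  TF...
  F....
  .....
Step 5: 2 trees catch fire, 3 burn out
  TT..T
  TF...
  F....
  .....
  .....
Step 6: 2 trees catch fire, 2 burn out
  TF..T
  F....
  .....
  .....
  .....

TF..T
F....
.....
.....
.....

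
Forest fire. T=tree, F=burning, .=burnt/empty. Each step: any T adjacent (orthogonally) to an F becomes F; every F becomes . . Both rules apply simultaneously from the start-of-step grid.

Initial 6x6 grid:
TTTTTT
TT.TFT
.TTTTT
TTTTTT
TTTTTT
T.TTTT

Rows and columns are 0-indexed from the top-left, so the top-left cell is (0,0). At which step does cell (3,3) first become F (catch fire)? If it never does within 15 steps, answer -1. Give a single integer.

Step 1: cell (3,3)='T' (+4 fires, +1 burnt)
Step 2: cell (3,3)='T' (+5 fires, +4 burnt)
Step 3: cell (3,3)='F' (+5 fires, +5 burnt)
  -> target ignites at step 3
Step 4: cell (3,3)='.' (+6 fires, +5 burnt)
Step 5: cell (3,3)='.' (+6 fires, +6 burnt)
Step 6: cell (3,3)='.' (+4 fires, +6 burnt)
Step 7: cell (3,3)='.' (+1 fires, +4 burnt)
Step 8: cell (3,3)='.' (+1 fires, +1 burnt)
Step 9: cell (3,3)='.' (+0 fires, +1 burnt)
  fire out at step 9

3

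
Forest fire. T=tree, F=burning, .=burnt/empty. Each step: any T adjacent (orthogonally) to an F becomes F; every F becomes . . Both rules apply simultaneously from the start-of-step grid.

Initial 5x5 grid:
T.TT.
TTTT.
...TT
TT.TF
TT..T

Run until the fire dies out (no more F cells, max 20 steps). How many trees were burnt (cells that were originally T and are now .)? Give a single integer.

Answer: 11

Derivation:
Step 1: +3 fires, +1 burnt (F count now 3)
Step 2: +1 fires, +3 burnt (F count now 1)
Step 3: +1 fires, +1 burnt (F count now 1)
Step 4: +2 fires, +1 burnt (F count now 2)
Step 5: +2 fires, +2 burnt (F count now 2)
Step 6: +1 fires, +2 burnt (F count now 1)
Step 7: +1 fires, +1 burnt (F count now 1)
Step 8: +0 fires, +1 burnt (F count now 0)
Fire out after step 8
Initially T: 15, now '.': 21
Total burnt (originally-T cells now '.'): 11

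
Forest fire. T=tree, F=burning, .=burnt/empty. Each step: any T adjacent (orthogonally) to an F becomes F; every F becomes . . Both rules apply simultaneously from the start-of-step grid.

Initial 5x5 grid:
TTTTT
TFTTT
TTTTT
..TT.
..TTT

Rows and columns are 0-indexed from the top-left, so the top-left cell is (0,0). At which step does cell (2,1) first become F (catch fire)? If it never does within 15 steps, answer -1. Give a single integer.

Step 1: cell (2,1)='F' (+4 fires, +1 burnt)
  -> target ignites at step 1
Step 2: cell (2,1)='.' (+5 fires, +4 burnt)
Step 3: cell (2,1)='.' (+4 fires, +5 burnt)
Step 4: cell (2,1)='.' (+4 fires, +4 burnt)
Step 5: cell (2,1)='.' (+1 fires, +4 burnt)
Step 6: cell (2,1)='.' (+1 fires, +1 burnt)
Step 7: cell (2,1)='.' (+0 fires, +1 burnt)
  fire out at step 7

1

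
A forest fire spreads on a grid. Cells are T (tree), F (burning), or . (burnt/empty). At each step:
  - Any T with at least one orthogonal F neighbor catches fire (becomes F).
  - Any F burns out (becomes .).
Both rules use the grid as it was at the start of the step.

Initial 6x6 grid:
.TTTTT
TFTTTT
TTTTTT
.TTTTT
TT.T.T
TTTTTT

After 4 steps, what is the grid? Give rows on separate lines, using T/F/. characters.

Step 1: 4 trees catch fire, 1 burn out
  .FTTTT
  F.FTTT
  TFTTTT
  .TTTTT
  TT.T.T
  TTTTTT
Step 2: 5 trees catch fire, 4 burn out
  ..FTTT
  ...FTT
  F.FTTT
  .FTTTT
  TT.T.T
  TTTTTT
Step 3: 5 trees catch fire, 5 burn out
  ...FTT
  ....FT
  ...FTT
  ..FTTT
  TF.T.T
  TTTTTT
Step 4: 6 trees catch fire, 5 burn out
  ....FT
  .....F
  ....FT
  ...FTT
  F..T.T
  TFTTTT

....FT
.....F
....FT
...FTT
F..T.T
TFTTTT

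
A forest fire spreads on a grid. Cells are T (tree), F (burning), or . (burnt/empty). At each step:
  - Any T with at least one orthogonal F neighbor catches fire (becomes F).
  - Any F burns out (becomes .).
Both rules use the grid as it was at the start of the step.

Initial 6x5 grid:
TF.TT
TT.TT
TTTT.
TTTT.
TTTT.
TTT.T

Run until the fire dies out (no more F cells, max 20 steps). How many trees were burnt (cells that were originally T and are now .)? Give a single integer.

Step 1: +2 fires, +1 burnt (F count now 2)
Step 2: +2 fires, +2 burnt (F count now 2)
Step 3: +3 fires, +2 burnt (F count now 3)
Step 4: +4 fires, +3 burnt (F count now 4)
Step 5: +5 fires, +4 burnt (F count now 5)
Step 6: +5 fires, +5 burnt (F count now 5)
Step 7: +1 fires, +5 burnt (F count now 1)
Step 8: +0 fires, +1 burnt (F count now 0)
Fire out after step 8
Initially T: 23, now '.': 29
Total burnt (originally-T cells now '.'): 22

Answer: 22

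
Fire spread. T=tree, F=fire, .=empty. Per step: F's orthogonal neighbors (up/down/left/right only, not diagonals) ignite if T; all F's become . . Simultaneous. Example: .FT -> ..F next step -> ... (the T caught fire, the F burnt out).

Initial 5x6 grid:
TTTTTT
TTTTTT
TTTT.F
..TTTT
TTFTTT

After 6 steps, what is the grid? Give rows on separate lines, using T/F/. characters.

Step 1: 5 trees catch fire, 2 burn out
  TTTTTT
  TTTTTF
  TTTT..
  ..FTTF
  TF.FTT
Step 2: 8 trees catch fire, 5 burn out
  TTTTTF
  TTTTF.
  TTFT..
  ...FF.
  F...FF
Step 3: 5 trees catch fire, 8 burn out
  TTTTF.
  TTFF..
  TF.F..
  ......
  ......
Step 4: 4 trees catch fire, 5 burn out
  TTFF..
  TF....
  F.....
  ......
  ......
Step 5: 2 trees catch fire, 4 burn out
  TF....
  F.....
  ......
  ......
  ......
Step 6: 1 trees catch fire, 2 burn out
  F.....
  ......
  ......
  ......
  ......

F.....
......
......
......
......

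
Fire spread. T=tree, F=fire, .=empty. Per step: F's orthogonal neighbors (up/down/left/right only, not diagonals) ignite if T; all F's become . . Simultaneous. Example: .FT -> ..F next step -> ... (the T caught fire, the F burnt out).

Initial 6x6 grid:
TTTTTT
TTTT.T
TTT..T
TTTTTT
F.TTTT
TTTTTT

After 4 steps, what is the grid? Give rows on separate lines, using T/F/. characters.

Step 1: 2 trees catch fire, 1 burn out
  TTTTTT
  TTTT.T
  TTT..T
  FTTTTT
  ..TTTT
  FTTTTT
Step 2: 3 trees catch fire, 2 burn out
  TTTTTT
  TTTT.T
  FTT..T
  .FTTTT
  ..TTTT
  .FTTTT
Step 3: 4 trees catch fire, 3 burn out
  TTTTTT
  FTTT.T
  .FT..T
  ..FTTT
  ..TTTT
  ..FTTT
Step 4: 6 trees catch fire, 4 burn out
  FTTTTT
  .FTT.T
  ..F..T
  ...FTT
  ..FTTT
  ...FTT

FTTTTT
.FTT.T
..F..T
...FTT
..FTTT
...FTT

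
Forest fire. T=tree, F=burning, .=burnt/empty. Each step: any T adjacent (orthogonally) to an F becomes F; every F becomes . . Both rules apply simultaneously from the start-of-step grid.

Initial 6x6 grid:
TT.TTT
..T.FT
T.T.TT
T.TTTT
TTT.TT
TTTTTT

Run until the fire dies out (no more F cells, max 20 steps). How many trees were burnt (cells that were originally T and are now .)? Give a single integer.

Step 1: +3 fires, +1 burnt (F count now 3)
Step 2: +4 fires, +3 burnt (F count now 4)
Step 3: +3 fires, +4 burnt (F count now 3)
Step 4: +3 fires, +3 burnt (F count now 3)
Step 5: +4 fires, +3 burnt (F count now 4)
Step 6: +3 fires, +4 burnt (F count now 3)
Step 7: +2 fires, +3 burnt (F count now 2)
Step 8: +2 fires, +2 burnt (F count now 2)
Step 9: +1 fires, +2 burnt (F count now 1)
Step 10: +0 fires, +1 burnt (F count now 0)
Fire out after step 10
Initially T: 27, now '.': 34
Total burnt (originally-T cells now '.'): 25

Answer: 25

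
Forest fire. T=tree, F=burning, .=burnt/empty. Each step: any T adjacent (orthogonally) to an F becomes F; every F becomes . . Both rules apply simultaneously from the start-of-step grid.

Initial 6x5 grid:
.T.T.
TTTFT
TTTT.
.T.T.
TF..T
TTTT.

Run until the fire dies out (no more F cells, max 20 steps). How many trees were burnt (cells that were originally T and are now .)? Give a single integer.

Answer: 17

Derivation:
Step 1: +7 fires, +2 burnt (F count now 7)
Step 2: +6 fires, +7 burnt (F count now 6)
Step 3: +4 fires, +6 burnt (F count now 4)
Step 4: +0 fires, +4 burnt (F count now 0)
Fire out after step 4
Initially T: 18, now '.': 29
Total burnt (originally-T cells now '.'): 17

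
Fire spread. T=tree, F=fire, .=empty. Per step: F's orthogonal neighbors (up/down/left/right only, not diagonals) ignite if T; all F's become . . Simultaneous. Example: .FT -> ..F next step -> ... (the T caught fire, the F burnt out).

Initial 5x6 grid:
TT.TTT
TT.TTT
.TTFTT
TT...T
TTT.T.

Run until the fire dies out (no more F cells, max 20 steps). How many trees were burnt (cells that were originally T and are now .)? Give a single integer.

Step 1: +3 fires, +1 burnt (F count now 3)
Step 2: +4 fires, +3 burnt (F count now 4)
Step 3: +5 fires, +4 burnt (F count now 5)
Step 4: +5 fires, +5 burnt (F count now 5)
Step 5: +3 fires, +5 burnt (F count now 3)
Step 6: +0 fires, +3 burnt (F count now 0)
Fire out after step 6
Initially T: 21, now '.': 29
Total burnt (originally-T cells now '.'): 20

Answer: 20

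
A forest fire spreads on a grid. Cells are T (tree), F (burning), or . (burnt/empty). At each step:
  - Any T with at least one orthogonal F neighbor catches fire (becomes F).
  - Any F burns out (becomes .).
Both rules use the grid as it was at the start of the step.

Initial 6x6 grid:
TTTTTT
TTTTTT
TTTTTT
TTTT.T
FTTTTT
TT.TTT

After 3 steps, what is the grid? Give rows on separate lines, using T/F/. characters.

Step 1: 3 trees catch fire, 1 burn out
  TTTTTT
  TTTTTT
  TTTTTT
  FTTT.T
  .FTTTT
  FT.TTT
Step 2: 4 trees catch fire, 3 burn out
  TTTTTT
  TTTTTT
  FTTTTT
  .FTT.T
  ..FTTT
  .F.TTT
Step 3: 4 trees catch fire, 4 burn out
  TTTTTT
  FTTTTT
  .FTTTT
  ..FT.T
  ...FTT
  ...TTT

TTTTTT
FTTTTT
.FTTTT
..FT.T
...FTT
...TTT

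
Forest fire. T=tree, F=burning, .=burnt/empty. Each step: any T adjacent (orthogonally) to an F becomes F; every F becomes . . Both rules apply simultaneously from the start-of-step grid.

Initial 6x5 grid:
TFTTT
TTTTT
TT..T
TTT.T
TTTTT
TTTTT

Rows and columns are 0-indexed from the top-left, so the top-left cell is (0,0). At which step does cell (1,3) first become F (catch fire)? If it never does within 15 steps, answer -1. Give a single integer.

Step 1: cell (1,3)='T' (+3 fires, +1 burnt)
Step 2: cell (1,3)='T' (+4 fires, +3 burnt)
Step 3: cell (1,3)='F' (+4 fires, +4 burnt)
  -> target ignites at step 3
Step 4: cell (1,3)='.' (+4 fires, +4 burnt)
Step 5: cell (1,3)='.' (+4 fires, +4 burnt)
Step 6: cell (1,3)='.' (+4 fires, +4 burnt)
Step 7: cell (1,3)='.' (+2 fires, +4 burnt)
Step 8: cell (1,3)='.' (+1 fires, +2 burnt)
Step 9: cell (1,3)='.' (+0 fires, +1 burnt)
  fire out at step 9

3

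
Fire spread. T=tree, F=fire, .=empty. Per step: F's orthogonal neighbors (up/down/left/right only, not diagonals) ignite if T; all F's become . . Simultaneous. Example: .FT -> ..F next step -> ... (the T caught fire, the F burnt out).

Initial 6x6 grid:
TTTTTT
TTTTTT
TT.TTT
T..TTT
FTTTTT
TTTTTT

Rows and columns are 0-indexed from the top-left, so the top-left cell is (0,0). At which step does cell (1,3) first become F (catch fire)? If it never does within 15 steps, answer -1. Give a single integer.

Step 1: cell (1,3)='T' (+3 fires, +1 burnt)
Step 2: cell (1,3)='T' (+3 fires, +3 burnt)
Step 3: cell (1,3)='T' (+4 fires, +3 burnt)
Step 4: cell (1,3)='T' (+5 fires, +4 burnt)
Step 5: cell (1,3)='T' (+6 fires, +5 burnt)
Step 6: cell (1,3)='F' (+5 fires, +6 burnt)
  -> target ignites at step 6
Step 7: cell (1,3)='.' (+3 fires, +5 burnt)
Step 8: cell (1,3)='.' (+2 fires, +3 burnt)
Step 9: cell (1,3)='.' (+1 fires, +2 burnt)
Step 10: cell (1,3)='.' (+0 fires, +1 burnt)
  fire out at step 10

6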